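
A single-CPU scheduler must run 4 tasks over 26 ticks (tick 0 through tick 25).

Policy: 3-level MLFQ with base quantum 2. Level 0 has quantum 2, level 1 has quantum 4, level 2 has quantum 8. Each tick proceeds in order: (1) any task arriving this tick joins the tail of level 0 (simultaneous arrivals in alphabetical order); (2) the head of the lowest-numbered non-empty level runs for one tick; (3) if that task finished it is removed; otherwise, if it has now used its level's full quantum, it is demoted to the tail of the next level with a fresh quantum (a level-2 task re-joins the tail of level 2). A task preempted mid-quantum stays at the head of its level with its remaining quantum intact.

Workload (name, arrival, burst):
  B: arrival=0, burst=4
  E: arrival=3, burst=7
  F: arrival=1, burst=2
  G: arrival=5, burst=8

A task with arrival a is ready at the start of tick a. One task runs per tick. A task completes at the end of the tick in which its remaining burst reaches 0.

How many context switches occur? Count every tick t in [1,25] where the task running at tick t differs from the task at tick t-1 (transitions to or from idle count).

t=0: L0/L1/L2 = B/-/- → run B
t=1: L0/L1/L2 = BF/-/- → run B
t=2: L0/L1/L2 = F/B/- → run F
t=3: L0/L1/L2 = FE/B/- → run F
t=4: L0/L1/L2 = E/B/- → run E
t=5: L0/L1/L2 = EG/B/- → run E
t=6: L0/L1/L2 = G/BE/- → run G
t=7: L0/L1/L2 = G/BE/- → run G
t=8: L0/L1/L2 = -/BEG/- → run B
t=9: L0/L1/L2 = -/BEG/- → run B
t=10: L0/L1/L2 = -/EG/- → run E
t=11: L0/L1/L2 = -/EG/- → run E
t=12: L0/L1/L2 = -/EG/- → run E
t=13: L0/L1/L2 = -/EG/- → run E
t=14: L0/L1/L2 = -/G/E → run G
t=15: L0/L1/L2 = -/G/E → run G
t=16: L0/L1/L2 = -/G/E → run G
t=17: L0/L1/L2 = -/G/E → run G
t=18: L0/L1/L2 = -/-/EG → run E
t=19: L0/L1/L2 = -/-/G → run G
t=20: L0/L1/L2 = -/-/G → run G
t=21: (idle)
t=22: (idle)
t=23: (idle)
t=24: (idle)
t=25: (idle)

context switches = 9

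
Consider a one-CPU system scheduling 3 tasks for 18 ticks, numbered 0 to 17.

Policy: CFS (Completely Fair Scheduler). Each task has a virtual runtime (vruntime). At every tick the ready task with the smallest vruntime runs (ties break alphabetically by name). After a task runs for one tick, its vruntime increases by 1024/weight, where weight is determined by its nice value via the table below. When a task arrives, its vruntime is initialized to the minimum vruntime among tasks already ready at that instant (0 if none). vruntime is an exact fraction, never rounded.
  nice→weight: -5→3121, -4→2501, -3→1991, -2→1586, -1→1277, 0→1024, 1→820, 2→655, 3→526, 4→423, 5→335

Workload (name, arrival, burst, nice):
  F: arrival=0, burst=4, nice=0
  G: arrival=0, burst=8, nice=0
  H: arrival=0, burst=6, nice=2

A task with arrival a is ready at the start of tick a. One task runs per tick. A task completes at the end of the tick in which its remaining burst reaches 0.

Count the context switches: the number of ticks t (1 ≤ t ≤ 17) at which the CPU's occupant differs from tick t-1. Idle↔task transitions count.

context switches = 16

t=0: vr[F=0 G=0 H=0] → run F
t=1: vr[F=1 G=0 H=0] → run G
t=2: vr[F=1 G=1 H=0] → run H
t=3: vr[F=1 G=1 H=1024/655] → run F
t=4: vr[F=2 G=1 H=1024/655] → run G
t=5: vr[F=2 G=2 H=1024/655] → run H
t=6: vr[F=2 G=2 H=2048/655] → run F
t=7: vr[F=3 G=2 H=2048/655] → run G
t=8: vr[F=3 G=3 H=2048/655] → run F
t=9: vr[G=3 H=2048/655] → run G
t=10: vr[G=4 H=2048/655] → run H
t=11: vr[G=4 H=3072/655] → run G
t=12: vr[G=5 H=3072/655] → run H
t=13: vr[G=5 H=4096/655] → run G
t=14: vr[G=6 H=4096/655] → run G
t=15: vr[G=7 H=4096/655] → run H
t=16: vr[G=7 H=1024/131] → run G
t=17: vr[H=1024/131] → run H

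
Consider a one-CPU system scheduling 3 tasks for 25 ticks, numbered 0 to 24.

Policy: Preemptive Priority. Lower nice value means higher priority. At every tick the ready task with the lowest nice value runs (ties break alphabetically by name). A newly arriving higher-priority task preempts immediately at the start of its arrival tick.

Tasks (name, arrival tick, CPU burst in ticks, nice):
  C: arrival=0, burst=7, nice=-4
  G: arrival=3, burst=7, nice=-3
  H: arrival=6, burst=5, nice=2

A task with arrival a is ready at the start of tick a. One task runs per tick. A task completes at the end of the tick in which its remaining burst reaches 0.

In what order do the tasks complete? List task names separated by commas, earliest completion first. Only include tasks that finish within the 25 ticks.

completion order = C, G, H

t=0: ready={C} → run C
t=1: ready={C} → run C
t=2: ready={C} → run C
t=3: ready={C,G} → run C
t=4: ready={C,G} → run C
t=5: ready={C,G} → run C
t=6: ready={C,G,H} → run C
t=7: ready={G,H} → run G
t=8: ready={G,H} → run G
t=9: ready={G,H} → run G
t=10: ready={G,H} → run G
t=11: ready={G,H} → run G
t=12: ready={G,H} → run G
t=13: ready={G,H} → run G
t=14: ready={H} → run H
t=15: ready={H} → run H
t=16: ready={H} → run H
t=17: ready={H} → run H
t=18: ready={H} → run H
t=19: (idle)
t=20: (idle)
t=21: (idle)
t=22: (idle)
t=23: (idle)
t=24: (idle)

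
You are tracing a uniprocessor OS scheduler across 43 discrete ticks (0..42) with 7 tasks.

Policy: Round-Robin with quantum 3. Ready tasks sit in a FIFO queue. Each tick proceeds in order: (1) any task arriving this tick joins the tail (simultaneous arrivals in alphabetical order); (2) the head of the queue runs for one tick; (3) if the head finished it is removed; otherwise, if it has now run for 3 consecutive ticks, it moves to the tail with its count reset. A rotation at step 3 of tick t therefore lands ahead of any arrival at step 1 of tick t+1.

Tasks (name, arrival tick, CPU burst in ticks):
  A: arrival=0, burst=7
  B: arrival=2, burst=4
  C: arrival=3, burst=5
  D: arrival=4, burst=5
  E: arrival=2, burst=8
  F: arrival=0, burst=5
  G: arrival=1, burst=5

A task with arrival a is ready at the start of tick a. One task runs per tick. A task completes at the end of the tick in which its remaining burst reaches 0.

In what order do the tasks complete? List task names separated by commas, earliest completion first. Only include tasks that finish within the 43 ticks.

t=0: queue=[A,F] q_used=0 → run A
t=1: queue=[A,F,G] q_used=1 → run A
t=2: queue=[A,F,G,B,E] q_used=2 → run A
t=3: queue=[F,G,B,E,A,C] q_used=0 → run F
t=4: queue=[F,G,B,E,A,C,D] q_used=1 → run F
t=5: queue=[F,G,B,E,A,C,D] q_used=2 → run F
t=6: queue=[G,B,E,A,C,D,F] q_used=0 → run G
t=7: queue=[G,B,E,A,C,D,F] q_used=1 → run G
t=8: queue=[G,B,E,A,C,D,F] q_used=2 → run G
t=9: queue=[B,E,A,C,D,F,G] q_used=0 → run B
t=10: queue=[B,E,A,C,D,F,G] q_used=1 → run B
t=11: queue=[B,E,A,C,D,F,G] q_used=2 → run B
t=12: queue=[E,A,C,D,F,G,B] q_used=0 → run E
t=13: queue=[E,A,C,D,F,G,B] q_used=1 → run E
t=14: queue=[E,A,C,D,F,G,B] q_used=2 → run E
t=15: queue=[A,C,D,F,G,B,E] q_used=0 → run A
t=16: queue=[A,C,D,F,G,B,E] q_used=1 → run A
t=17: queue=[A,C,D,F,G,B,E] q_used=2 → run A
t=18: queue=[C,D,F,G,B,E,A] q_used=0 → run C
t=19: queue=[C,D,F,G,B,E,A] q_used=1 → run C
t=20: queue=[C,D,F,G,B,E,A] q_used=2 → run C
t=21: queue=[D,F,G,B,E,A,C] q_used=0 → run D
t=22: queue=[D,F,G,B,E,A,C] q_used=1 → run D
t=23: queue=[D,F,G,B,E,A,C] q_used=2 → run D
t=24: queue=[F,G,B,E,A,C,D] q_used=0 → run F
t=25: queue=[F,G,B,E,A,C,D] q_used=1 → run F
t=26: queue=[G,B,E,A,C,D] q_used=0 → run G
t=27: queue=[G,B,E,A,C,D] q_used=1 → run G
t=28: queue=[B,E,A,C,D] q_used=0 → run B
t=29: queue=[E,A,C,D] q_used=0 → run E
t=30: queue=[E,A,C,D] q_used=1 → run E
t=31: queue=[E,A,C,D] q_used=2 → run E
t=32: queue=[A,C,D,E] q_used=0 → run A
t=33: queue=[C,D,E] q_used=0 → run C
t=34: queue=[C,D,E] q_used=1 → run C
t=35: queue=[D,E] q_used=0 → run D
t=36: queue=[D,E] q_used=1 → run D
t=37: queue=[E] q_used=0 → run E
t=38: queue=[E] q_used=1 → run E
t=39: (idle)
t=40: (idle)
t=41: (idle)
t=42: (idle)

completion order = F, G, B, A, C, D, E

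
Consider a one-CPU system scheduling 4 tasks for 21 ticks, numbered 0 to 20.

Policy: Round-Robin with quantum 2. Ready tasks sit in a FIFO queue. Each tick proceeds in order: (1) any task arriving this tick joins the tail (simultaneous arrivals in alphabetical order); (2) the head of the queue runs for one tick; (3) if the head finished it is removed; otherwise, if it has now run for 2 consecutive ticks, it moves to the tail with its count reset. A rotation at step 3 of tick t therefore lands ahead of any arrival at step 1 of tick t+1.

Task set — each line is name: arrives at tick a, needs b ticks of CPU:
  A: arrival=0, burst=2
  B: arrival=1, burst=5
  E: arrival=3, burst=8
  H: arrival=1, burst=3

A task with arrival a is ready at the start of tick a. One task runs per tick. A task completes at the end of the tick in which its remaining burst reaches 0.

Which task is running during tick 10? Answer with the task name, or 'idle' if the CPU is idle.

running at tick 10 = H

t=0: queue=[A] q_used=0 → run A
t=1: queue=[A,B,H] q_used=1 → run A
t=2: queue=[B,H] q_used=0 → run B
t=3: queue=[B,H,E] q_used=1 → run B
t=4: queue=[H,E,B] q_used=0 → run H
t=5: queue=[H,E,B] q_used=1 → run H
t=6: queue=[E,B,H] q_used=0 → run E
t=7: queue=[E,B,H] q_used=1 → run E
t=8: queue=[B,H,E] q_used=0 → run B
t=9: queue=[B,H,E] q_used=1 → run B
t=10: queue=[H,E,B] q_used=0 → run H
t=11: queue=[E,B] q_used=0 → run E
t=12: queue=[E,B] q_used=1 → run E
t=13: queue=[B,E] q_used=0 → run B
t=14: queue=[E] q_used=0 → run E
t=15: queue=[E] q_used=1 → run E
t=16: queue=[E] q_used=0 → run E
t=17: queue=[E] q_used=1 → run E
t=18: (idle)
t=19: (idle)
t=20: (idle)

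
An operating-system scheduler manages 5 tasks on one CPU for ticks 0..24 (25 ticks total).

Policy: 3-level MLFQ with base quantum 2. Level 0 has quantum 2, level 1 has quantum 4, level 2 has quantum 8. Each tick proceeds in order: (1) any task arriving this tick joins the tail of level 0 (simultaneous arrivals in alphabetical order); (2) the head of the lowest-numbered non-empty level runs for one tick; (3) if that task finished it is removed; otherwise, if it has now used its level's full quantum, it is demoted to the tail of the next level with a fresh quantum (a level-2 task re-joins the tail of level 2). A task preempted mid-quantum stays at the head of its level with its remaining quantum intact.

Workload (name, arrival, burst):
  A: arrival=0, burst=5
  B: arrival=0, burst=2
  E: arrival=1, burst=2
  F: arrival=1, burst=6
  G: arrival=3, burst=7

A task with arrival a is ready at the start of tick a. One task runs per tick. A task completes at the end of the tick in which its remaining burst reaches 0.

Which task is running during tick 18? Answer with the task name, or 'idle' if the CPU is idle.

running at tick 18 = G

t=0: L0/L1/L2 = AB/-/- → run A
t=1: L0/L1/L2 = ABEF/-/- → run A
t=2: L0/L1/L2 = BEF/A/- → run B
t=3: L0/L1/L2 = BEFG/A/- → run B
t=4: L0/L1/L2 = EFG/A/- → run E
t=5: L0/L1/L2 = EFG/A/- → run E
t=6: L0/L1/L2 = FG/A/- → run F
t=7: L0/L1/L2 = FG/A/- → run F
t=8: L0/L1/L2 = G/AF/- → run G
t=9: L0/L1/L2 = G/AF/- → run G
t=10: L0/L1/L2 = -/AFG/- → run A
t=11: L0/L1/L2 = -/AFG/- → run A
t=12: L0/L1/L2 = -/AFG/- → run A
t=13: L0/L1/L2 = -/FG/- → run F
t=14: L0/L1/L2 = -/FG/- → run F
t=15: L0/L1/L2 = -/FG/- → run F
t=16: L0/L1/L2 = -/FG/- → run F
t=17: L0/L1/L2 = -/G/- → run G
t=18: L0/L1/L2 = -/G/- → run G
t=19: L0/L1/L2 = -/G/- → run G
t=20: L0/L1/L2 = -/G/- → run G
t=21: L0/L1/L2 = -/-/G → run G
t=22: (idle)
t=23: (idle)
t=24: (idle)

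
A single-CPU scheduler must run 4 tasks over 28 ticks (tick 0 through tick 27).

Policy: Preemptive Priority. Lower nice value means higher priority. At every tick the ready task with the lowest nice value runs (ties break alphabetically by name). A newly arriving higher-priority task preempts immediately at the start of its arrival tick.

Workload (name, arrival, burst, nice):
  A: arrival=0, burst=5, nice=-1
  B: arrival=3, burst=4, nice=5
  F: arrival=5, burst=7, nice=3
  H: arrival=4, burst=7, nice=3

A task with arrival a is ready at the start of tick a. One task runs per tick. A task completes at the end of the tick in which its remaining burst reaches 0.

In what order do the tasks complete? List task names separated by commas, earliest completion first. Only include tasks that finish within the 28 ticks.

t=0: ready={A} → run A
t=1: ready={A} → run A
t=2: ready={A} → run A
t=3: ready={A,B} → run A
t=4: ready={A,B,H} → run A
t=5: ready={B,F,H} → run F
t=6: ready={B,F,H} → run F
t=7: ready={B,F,H} → run F
t=8: ready={B,F,H} → run F
t=9: ready={B,F,H} → run F
t=10: ready={B,F,H} → run F
t=11: ready={B,F,H} → run F
t=12: ready={B,H} → run H
t=13: ready={B,H} → run H
t=14: ready={B,H} → run H
t=15: ready={B,H} → run H
t=16: ready={B,H} → run H
t=17: ready={B,H} → run H
t=18: ready={B,H} → run H
t=19: ready={B} → run B
t=20: ready={B} → run B
t=21: ready={B} → run B
t=22: ready={B} → run B
t=23: (idle)
t=24: (idle)
t=25: (idle)
t=26: (idle)
t=27: (idle)

completion order = A, F, H, B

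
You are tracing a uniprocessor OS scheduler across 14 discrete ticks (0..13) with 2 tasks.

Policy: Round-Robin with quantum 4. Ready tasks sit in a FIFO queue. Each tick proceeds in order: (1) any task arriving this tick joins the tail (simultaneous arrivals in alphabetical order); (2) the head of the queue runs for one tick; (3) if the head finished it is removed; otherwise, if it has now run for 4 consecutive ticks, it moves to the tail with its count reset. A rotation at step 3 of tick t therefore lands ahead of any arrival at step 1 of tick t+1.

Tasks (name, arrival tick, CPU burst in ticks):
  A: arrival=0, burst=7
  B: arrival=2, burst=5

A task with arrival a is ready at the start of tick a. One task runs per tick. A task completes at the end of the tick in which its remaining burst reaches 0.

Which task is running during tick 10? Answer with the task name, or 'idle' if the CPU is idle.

t=0: queue=[A] q_used=0 → run A
t=1: queue=[A] q_used=1 → run A
t=2: queue=[A,B] q_used=2 → run A
t=3: queue=[A,B] q_used=3 → run A
t=4: queue=[B,A] q_used=0 → run B
t=5: queue=[B,A] q_used=1 → run B
t=6: queue=[B,A] q_used=2 → run B
t=7: queue=[B,A] q_used=3 → run B
t=8: queue=[A,B] q_used=0 → run A
t=9: queue=[A,B] q_used=1 → run A
t=10: queue=[A,B] q_used=2 → run A
t=11: queue=[B] q_used=0 → run B
t=12: (idle)
t=13: (idle)

running at tick 10 = A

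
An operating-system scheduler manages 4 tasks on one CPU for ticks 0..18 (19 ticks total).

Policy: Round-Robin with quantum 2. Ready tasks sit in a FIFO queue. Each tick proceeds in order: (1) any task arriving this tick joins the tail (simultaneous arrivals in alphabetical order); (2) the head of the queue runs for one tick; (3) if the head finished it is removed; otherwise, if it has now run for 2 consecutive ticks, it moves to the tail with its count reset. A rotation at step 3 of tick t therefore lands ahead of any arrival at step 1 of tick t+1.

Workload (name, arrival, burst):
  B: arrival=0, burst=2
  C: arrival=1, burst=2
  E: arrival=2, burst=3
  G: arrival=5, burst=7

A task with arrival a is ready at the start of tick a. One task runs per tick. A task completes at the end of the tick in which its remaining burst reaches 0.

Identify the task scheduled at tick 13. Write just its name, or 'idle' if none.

running at tick 13 = G

t=0: queue=[B] q_used=0 → run B
t=1: queue=[B,C] q_used=1 → run B
t=2: queue=[C,E] q_used=0 → run C
t=3: queue=[C,E] q_used=1 → run C
t=4: queue=[E] q_used=0 → run E
t=5: queue=[E,G] q_used=1 → run E
t=6: queue=[G,E] q_used=0 → run G
t=7: queue=[G,E] q_used=1 → run G
t=8: queue=[E,G] q_used=0 → run E
t=9: queue=[G] q_used=0 → run G
t=10: queue=[G] q_used=1 → run G
t=11: queue=[G] q_used=0 → run G
t=12: queue=[G] q_used=1 → run G
t=13: queue=[G] q_used=0 → run G
t=14: (idle)
t=15: (idle)
t=16: (idle)
t=17: (idle)
t=18: (idle)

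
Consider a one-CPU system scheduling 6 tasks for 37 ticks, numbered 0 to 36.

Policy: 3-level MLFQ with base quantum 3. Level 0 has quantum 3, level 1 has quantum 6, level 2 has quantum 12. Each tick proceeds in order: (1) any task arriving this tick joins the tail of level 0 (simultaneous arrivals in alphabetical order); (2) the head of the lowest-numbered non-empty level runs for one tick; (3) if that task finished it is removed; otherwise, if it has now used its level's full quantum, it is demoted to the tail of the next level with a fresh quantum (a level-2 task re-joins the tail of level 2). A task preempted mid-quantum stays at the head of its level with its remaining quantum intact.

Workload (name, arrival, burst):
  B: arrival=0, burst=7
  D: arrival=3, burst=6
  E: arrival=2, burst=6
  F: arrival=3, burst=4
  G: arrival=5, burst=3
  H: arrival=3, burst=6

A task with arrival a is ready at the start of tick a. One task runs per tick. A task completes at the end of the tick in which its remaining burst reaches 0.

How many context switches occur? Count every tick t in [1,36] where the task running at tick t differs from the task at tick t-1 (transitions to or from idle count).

context switches = 11

t=0: L0/L1/L2 = B/-/- → run B
t=1: L0/L1/L2 = B/-/- → run B
t=2: L0/L1/L2 = BE/-/- → run B
t=3: L0/L1/L2 = EDFH/B/- → run E
t=4: L0/L1/L2 = EDFH/B/- → run E
t=5: L0/L1/L2 = EDFHG/B/- → run E
t=6: L0/L1/L2 = DFHG/BE/- → run D
t=7: L0/L1/L2 = DFHG/BE/- → run D
t=8: L0/L1/L2 = DFHG/BE/- → run D
t=9: L0/L1/L2 = FHG/BED/- → run F
t=10: L0/L1/L2 = FHG/BED/- → run F
t=11: L0/L1/L2 = FHG/BED/- → run F
t=12: L0/L1/L2 = HG/BEDF/- → run H
t=13: L0/L1/L2 = HG/BEDF/- → run H
t=14: L0/L1/L2 = HG/BEDF/- → run H
t=15: L0/L1/L2 = G/BEDFH/- → run G
t=16: L0/L1/L2 = G/BEDFH/- → run G
t=17: L0/L1/L2 = G/BEDFH/- → run G
t=18: L0/L1/L2 = -/BEDFH/- → run B
t=19: L0/L1/L2 = -/BEDFH/- → run B
t=20: L0/L1/L2 = -/BEDFH/- → run B
t=21: L0/L1/L2 = -/BEDFH/- → run B
t=22: L0/L1/L2 = -/EDFH/- → run E
t=23: L0/L1/L2 = -/EDFH/- → run E
t=24: L0/L1/L2 = -/EDFH/- → run E
t=25: L0/L1/L2 = -/DFH/- → run D
t=26: L0/L1/L2 = -/DFH/- → run D
t=27: L0/L1/L2 = -/DFH/- → run D
t=28: L0/L1/L2 = -/FH/- → run F
t=29: L0/L1/L2 = -/H/- → run H
t=30: L0/L1/L2 = -/H/- → run H
t=31: L0/L1/L2 = -/H/- → run H
t=32: (idle)
t=33: (idle)
t=34: (idle)
t=35: (idle)
t=36: (idle)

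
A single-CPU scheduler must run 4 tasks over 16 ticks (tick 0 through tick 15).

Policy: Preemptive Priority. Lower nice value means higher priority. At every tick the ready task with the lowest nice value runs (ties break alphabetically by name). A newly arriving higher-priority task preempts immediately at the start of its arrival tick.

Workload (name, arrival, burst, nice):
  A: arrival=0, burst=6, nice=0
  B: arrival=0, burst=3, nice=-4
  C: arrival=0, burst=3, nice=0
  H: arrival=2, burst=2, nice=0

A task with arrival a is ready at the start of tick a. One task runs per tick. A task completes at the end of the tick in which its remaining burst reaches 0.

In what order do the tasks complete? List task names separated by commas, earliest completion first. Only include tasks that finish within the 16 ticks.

completion order = B, A, C, H

t=0: ready={A,B,C} → run B
t=1: ready={A,B,C} → run B
t=2: ready={A,B,C,H} → run B
t=3: ready={A,C,H} → run A
t=4: ready={A,C,H} → run A
t=5: ready={A,C,H} → run A
t=6: ready={A,C,H} → run A
t=7: ready={A,C,H} → run A
t=8: ready={A,C,H} → run A
t=9: ready={C,H} → run C
t=10: ready={C,H} → run C
t=11: ready={C,H} → run C
t=12: ready={H} → run H
t=13: ready={H} → run H
t=14: (idle)
t=15: (idle)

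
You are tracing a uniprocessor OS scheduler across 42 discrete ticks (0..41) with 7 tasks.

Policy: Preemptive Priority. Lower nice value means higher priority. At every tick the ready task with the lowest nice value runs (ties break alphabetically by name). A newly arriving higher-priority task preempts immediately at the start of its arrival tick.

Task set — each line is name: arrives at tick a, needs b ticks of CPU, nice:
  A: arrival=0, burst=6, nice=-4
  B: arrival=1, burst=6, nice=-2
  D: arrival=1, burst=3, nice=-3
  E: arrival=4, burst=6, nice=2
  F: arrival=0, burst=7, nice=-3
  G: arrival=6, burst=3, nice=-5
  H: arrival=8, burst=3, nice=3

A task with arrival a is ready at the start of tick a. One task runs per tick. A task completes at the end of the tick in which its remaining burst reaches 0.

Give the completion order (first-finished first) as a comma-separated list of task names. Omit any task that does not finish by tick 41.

t=0: ready={A,F} → run A
t=1: ready={A,B,D,F} → run A
t=2: ready={A,B,D,F} → run A
t=3: ready={A,B,D,F} → run A
t=4: ready={A,B,D,E,F} → run A
t=5: ready={A,B,D,E,F} → run A
t=6: ready={B,D,E,F,G} → run G
t=7: ready={B,D,E,F,G} → run G
t=8: ready={B,D,E,F,G,H} → run G
t=9: ready={B,D,E,F,H} → run D
t=10: ready={B,D,E,F,H} → run D
t=11: ready={B,D,E,F,H} → run D
t=12: ready={B,E,F,H} → run F
t=13: ready={B,E,F,H} → run F
t=14: ready={B,E,F,H} → run F
t=15: ready={B,E,F,H} → run F
t=16: ready={B,E,F,H} → run F
t=17: ready={B,E,F,H} → run F
t=18: ready={B,E,F,H} → run F
t=19: ready={B,E,H} → run B
t=20: ready={B,E,H} → run B
t=21: ready={B,E,H} → run B
t=22: ready={B,E,H} → run B
t=23: ready={B,E,H} → run B
t=24: ready={B,E,H} → run B
t=25: ready={E,H} → run E
t=26: ready={E,H} → run E
t=27: ready={E,H} → run E
t=28: ready={E,H} → run E
t=29: ready={E,H} → run E
t=30: ready={E,H} → run E
t=31: ready={H} → run H
t=32: ready={H} → run H
t=33: ready={H} → run H
t=34: (idle)
t=35: (idle)
t=36: (idle)
t=37: (idle)
t=38: (idle)
t=39: (idle)
t=40: (idle)
t=41: (idle)

completion order = A, G, D, F, B, E, H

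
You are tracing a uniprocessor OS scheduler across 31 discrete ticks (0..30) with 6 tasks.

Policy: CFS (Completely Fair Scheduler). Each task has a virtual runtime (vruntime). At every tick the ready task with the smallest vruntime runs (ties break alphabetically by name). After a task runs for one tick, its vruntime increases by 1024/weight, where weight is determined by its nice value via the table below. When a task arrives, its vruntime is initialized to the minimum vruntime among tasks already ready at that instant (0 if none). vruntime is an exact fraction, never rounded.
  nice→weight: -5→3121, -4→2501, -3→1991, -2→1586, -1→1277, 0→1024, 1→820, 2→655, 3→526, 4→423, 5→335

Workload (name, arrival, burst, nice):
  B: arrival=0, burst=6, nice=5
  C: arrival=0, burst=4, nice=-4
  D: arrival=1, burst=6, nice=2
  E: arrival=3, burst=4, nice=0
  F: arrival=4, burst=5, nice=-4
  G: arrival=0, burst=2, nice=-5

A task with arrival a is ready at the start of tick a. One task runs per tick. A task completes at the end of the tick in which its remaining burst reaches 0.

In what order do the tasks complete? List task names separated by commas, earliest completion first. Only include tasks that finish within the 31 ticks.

t=0: vr[B=0 C=0 G=0] → run B
t=1: vr[B=1024/335 C=0 D=0 G=0] → run C
t=2: vr[B=1024/335 C=1024/2501 D=0 G=0] → run D
t=3: vr[B=1024/335 C=1024/2501 D=1024/655 E=0 G=0] → run E
t=4: vr[B=1024/335 C=1024/2501 D=1024/655 E=1 F=0 G=0] → run F
t=5: vr[B=1024/335 C=1024/2501 D=1024/655 E=1 F=1024/2501 G=0] → run G
t=6: vr[B=1024/335 C=1024/2501 D=1024/655 E=1 F=1024/2501 G=1024/3121] → run G
t=7: vr[B=1024/335 C=1024/2501 D=1024/655 E=1 F=1024/2501] → run C
t=8: vr[B=1024/335 C=2048/2501 D=1024/655 E=1 F=1024/2501] → run F
t=9: vr[B=1024/335 C=2048/2501 D=1024/655 E=1 F=2048/2501] → run C
t=10: vr[B=1024/335 C=3072/2501 D=1024/655 E=1 F=2048/2501] → run F
t=11: vr[B=1024/335 C=3072/2501 D=1024/655 E=1 F=3072/2501] → run E
t=12: vr[B=1024/335 C=3072/2501 D=1024/655 E=2 F=3072/2501] → run C
t=13: vr[B=1024/335 D=1024/655 E=2 F=3072/2501] → run F
t=14: vr[B=1024/335 D=1024/655 E=2 F=4096/2501] → run D
t=15: vr[B=1024/335 D=2048/655 E=2 F=4096/2501] → run F
t=16: vr[B=1024/335 D=2048/655 E=2] → run E
t=17: vr[B=1024/335 D=2048/655 E=3] → run E
t=18: vr[B=1024/335 D=2048/655] → run B
t=19: vr[B=2048/335 D=2048/655] → run D
t=20: vr[B=2048/335 D=3072/655] → run D
t=21: vr[B=2048/335 D=4096/655] → run B
t=22: vr[B=3072/335 D=4096/655] → run D
t=23: vr[B=3072/335 D=1024/131] → run D
t=24: vr[B=3072/335] → run B
t=25: vr[B=4096/335] → run B
t=26: vr[B=1024/67] → run B
t=27: (idle)
t=28: (idle)
t=29: (idle)
t=30: (idle)

completion order = G, C, F, E, D, B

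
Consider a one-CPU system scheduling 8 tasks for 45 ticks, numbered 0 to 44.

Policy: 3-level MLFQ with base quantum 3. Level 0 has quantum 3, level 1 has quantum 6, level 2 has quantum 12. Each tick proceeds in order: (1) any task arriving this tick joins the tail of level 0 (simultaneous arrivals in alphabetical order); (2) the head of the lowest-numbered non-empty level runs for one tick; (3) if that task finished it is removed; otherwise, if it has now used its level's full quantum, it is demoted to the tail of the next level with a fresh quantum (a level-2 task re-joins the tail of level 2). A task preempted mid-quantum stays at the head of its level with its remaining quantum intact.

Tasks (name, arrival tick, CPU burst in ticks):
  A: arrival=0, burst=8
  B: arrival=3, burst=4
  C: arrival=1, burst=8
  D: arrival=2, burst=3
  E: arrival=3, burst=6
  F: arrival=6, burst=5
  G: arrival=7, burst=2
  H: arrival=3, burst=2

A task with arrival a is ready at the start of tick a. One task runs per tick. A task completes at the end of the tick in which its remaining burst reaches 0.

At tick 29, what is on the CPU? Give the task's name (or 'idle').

t=0: L0/L1/L2 = A/-/- → run A
t=1: L0/L1/L2 = AC/-/- → run A
t=2: L0/L1/L2 = ACD/-/- → run A
t=3: L0/L1/L2 = CDBEH/A/- → run C
t=4: L0/L1/L2 = CDBEH/A/- → run C
t=5: L0/L1/L2 = CDBEH/A/- → run C
t=6: L0/L1/L2 = DBEHF/AC/- → run D
t=7: L0/L1/L2 = DBEHFG/AC/- → run D
t=8: L0/L1/L2 = DBEHFG/AC/- → run D
t=9: L0/L1/L2 = BEHFG/AC/- → run B
t=10: L0/L1/L2 = BEHFG/AC/- → run B
t=11: L0/L1/L2 = BEHFG/AC/- → run B
t=12: L0/L1/L2 = EHFG/ACB/- → run E
t=13: L0/L1/L2 = EHFG/ACB/- → run E
t=14: L0/L1/L2 = EHFG/ACB/- → run E
t=15: L0/L1/L2 = HFG/ACBE/- → run H
t=16: L0/L1/L2 = HFG/ACBE/- → run H
t=17: L0/L1/L2 = FG/ACBE/- → run F
t=18: L0/L1/L2 = FG/ACBE/- → run F
t=19: L0/L1/L2 = FG/ACBE/- → run F
t=20: L0/L1/L2 = G/ACBEF/- → run G
t=21: L0/L1/L2 = G/ACBEF/- → run G
t=22: L0/L1/L2 = -/ACBEF/- → run A
t=23: L0/L1/L2 = -/ACBEF/- → run A
t=24: L0/L1/L2 = -/ACBEF/- → run A
t=25: L0/L1/L2 = -/ACBEF/- → run A
t=26: L0/L1/L2 = -/ACBEF/- → run A
t=27: L0/L1/L2 = -/CBEF/- → run C
t=28: L0/L1/L2 = -/CBEF/- → run C
t=29: L0/L1/L2 = -/CBEF/- → run C
t=30: L0/L1/L2 = -/CBEF/- → run C
t=31: L0/L1/L2 = -/CBEF/- → run C
t=32: L0/L1/L2 = -/BEF/- → run B
t=33: L0/L1/L2 = -/EF/- → run E
t=34: L0/L1/L2 = -/EF/- → run E
t=35: L0/L1/L2 = -/EF/- → run E
t=36: L0/L1/L2 = -/F/- → run F
t=37: L0/L1/L2 = -/F/- → run F
t=38: (idle)
t=39: (idle)
t=40: (idle)
t=41: (idle)
t=42: (idle)
t=43: (idle)
t=44: (idle)

running at tick 29 = C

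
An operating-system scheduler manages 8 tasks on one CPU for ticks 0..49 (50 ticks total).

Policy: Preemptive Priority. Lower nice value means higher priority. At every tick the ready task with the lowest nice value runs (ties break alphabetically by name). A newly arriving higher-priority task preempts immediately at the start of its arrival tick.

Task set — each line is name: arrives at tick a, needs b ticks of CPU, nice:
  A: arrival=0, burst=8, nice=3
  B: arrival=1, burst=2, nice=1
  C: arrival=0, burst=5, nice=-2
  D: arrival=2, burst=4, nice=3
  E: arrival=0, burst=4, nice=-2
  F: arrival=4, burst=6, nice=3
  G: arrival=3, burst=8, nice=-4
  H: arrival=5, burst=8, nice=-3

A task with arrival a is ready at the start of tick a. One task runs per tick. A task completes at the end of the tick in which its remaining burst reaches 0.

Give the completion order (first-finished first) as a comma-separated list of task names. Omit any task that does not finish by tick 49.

t=0: ready={A,C,E} → run C
t=1: ready={A,B,C,E} → run C
t=2: ready={A,B,C,D,E} → run C
t=3: ready={A,B,C,D,E,G} → run G
t=4: ready={A,B,C,D,E,F,G} → run G
t=5: ready={A,B,C,D,E,F,G,H} → run G
t=6: ready={A,B,C,D,E,F,G,H} → run G
t=7: ready={A,B,C,D,E,F,G,H} → run G
t=8: ready={A,B,C,D,E,F,G,H} → run G
t=9: ready={A,B,C,D,E,F,G,H} → run G
t=10: ready={A,B,C,D,E,F,G,H} → run G
t=11: ready={A,B,C,D,E,F,H} → run H
t=12: ready={A,B,C,D,E,F,H} → run H
t=13: ready={A,B,C,D,E,F,H} → run H
t=14: ready={A,B,C,D,E,F,H} → run H
t=15: ready={A,B,C,D,E,F,H} → run H
t=16: ready={A,B,C,D,E,F,H} → run H
t=17: ready={A,B,C,D,E,F,H} → run H
t=18: ready={A,B,C,D,E,F,H} → run H
t=19: ready={A,B,C,D,E,F} → run C
t=20: ready={A,B,C,D,E,F} → run C
t=21: ready={A,B,D,E,F} → run E
t=22: ready={A,B,D,E,F} → run E
t=23: ready={A,B,D,E,F} → run E
t=24: ready={A,B,D,E,F} → run E
t=25: ready={A,B,D,F} → run B
t=26: ready={A,B,D,F} → run B
t=27: ready={A,D,F} → run A
t=28: ready={A,D,F} → run A
t=29: ready={A,D,F} → run A
t=30: ready={A,D,F} → run A
t=31: ready={A,D,F} → run A
t=32: ready={A,D,F} → run A
t=33: ready={A,D,F} → run A
t=34: ready={A,D,F} → run A
t=35: ready={D,F} → run D
t=36: ready={D,F} → run D
t=37: ready={D,F} → run D
t=38: ready={D,F} → run D
t=39: ready={F} → run F
t=40: ready={F} → run F
t=41: ready={F} → run F
t=42: ready={F} → run F
t=43: ready={F} → run F
t=44: ready={F} → run F
t=45: (idle)
t=46: (idle)
t=47: (idle)
t=48: (idle)
t=49: (idle)

completion order = G, H, C, E, B, A, D, F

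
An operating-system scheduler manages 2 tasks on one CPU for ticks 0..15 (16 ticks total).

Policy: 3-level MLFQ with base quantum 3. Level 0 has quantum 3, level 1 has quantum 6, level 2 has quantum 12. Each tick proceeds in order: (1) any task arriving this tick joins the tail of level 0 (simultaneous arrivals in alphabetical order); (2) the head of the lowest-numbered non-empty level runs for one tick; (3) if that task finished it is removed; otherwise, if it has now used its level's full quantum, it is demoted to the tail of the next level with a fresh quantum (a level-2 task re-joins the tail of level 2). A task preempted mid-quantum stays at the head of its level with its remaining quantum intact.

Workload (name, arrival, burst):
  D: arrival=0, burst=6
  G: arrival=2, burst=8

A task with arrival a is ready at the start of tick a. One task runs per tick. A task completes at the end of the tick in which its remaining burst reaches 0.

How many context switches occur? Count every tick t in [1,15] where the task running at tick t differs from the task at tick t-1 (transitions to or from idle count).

context switches = 4

t=0: L0/L1/L2 = D/-/- → run D
t=1: L0/L1/L2 = D/-/- → run D
t=2: L0/L1/L2 = DG/-/- → run D
t=3: L0/L1/L2 = G/D/- → run G
t=4: L0/L1/L2 = G/D/- → run G
t=5: L0/L1/L2 = G/D/- → run G
t=6: L0/L1/L2 = -/DG/- → run D
t=7: L0/L1/L2 = -/DG/- → run D
t=8: L0/L1/L2 = -/DG/- → run D
t=9: L0/L1/L2 = -/G/- → run G
t=10: L0/L1/L2 = -/G/- → run G
t=11: L0/L1/L2 = -/G/- → run G
t=12: L0/L1/L2 = -/G/- → run G
t=13: L0/L1/L2 = -/G/- → run G
t=14: (idle)
t=15: (idle)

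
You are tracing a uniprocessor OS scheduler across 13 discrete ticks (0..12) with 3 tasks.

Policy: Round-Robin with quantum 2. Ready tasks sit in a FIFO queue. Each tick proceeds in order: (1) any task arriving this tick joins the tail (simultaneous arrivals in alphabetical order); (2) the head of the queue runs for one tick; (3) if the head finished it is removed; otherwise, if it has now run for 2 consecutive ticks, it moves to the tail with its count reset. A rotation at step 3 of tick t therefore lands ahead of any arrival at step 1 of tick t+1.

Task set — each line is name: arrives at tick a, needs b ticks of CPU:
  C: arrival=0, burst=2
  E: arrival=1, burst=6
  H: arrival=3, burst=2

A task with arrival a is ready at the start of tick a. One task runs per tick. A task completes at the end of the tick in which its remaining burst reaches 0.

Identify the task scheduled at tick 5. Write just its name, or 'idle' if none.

t=0: queue=[C] q_used=0 → run C
t=1: queue=[C,E] q_used=1 → run C
t=2: queue=[E] q_used=0 → run E
t=3: queue=[E,H] q_used=1 → run E
t=4: queue=[H,E] q_used=0 → run H
t=5: queue=[H,E] q_used=1 → run H
t=6: queue=[E] q_used=0 → run E
t=7: queue=[E] q_used=1 → run E
t=8: queue=[E] q_used=0 → run E
t=9: queue=[E] q_used=1 → run E
t=10: (idle)
t=11: (idle)
t=12: (idle)

running at tick 5 = H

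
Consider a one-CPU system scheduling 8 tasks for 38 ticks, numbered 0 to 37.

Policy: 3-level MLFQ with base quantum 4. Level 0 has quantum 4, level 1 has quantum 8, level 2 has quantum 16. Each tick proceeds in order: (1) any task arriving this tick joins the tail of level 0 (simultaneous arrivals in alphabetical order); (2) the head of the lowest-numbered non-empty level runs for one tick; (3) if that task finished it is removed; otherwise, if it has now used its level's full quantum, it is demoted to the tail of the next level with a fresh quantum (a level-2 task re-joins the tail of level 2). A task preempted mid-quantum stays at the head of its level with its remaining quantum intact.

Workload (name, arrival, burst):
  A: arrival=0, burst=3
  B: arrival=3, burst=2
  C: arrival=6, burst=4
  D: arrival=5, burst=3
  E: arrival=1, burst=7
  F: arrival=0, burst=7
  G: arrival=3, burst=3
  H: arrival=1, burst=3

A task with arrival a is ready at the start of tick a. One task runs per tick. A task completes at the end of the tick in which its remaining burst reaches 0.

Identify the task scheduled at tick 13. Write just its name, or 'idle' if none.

running at tick 13 = H

t=0: L0/L1/L2 = AF/-/- → run A
t=1: L0/L1/L2 = AFEH/-/- → run A
t=2: L0/L1/L2 = AFEH/-/- → run A
t=3: L0/L1/L2 = FEHBG/-/- → run F
t=4: L0/L1/L2 = FEHBG/-/- → run F
t=5: L0/L1/L2 = FEHBGD/-/- → run F
t=6: L0/L1/L2 = FEHBGDC/-/- → run F
t=7: L0/L1/L2 = EHBGDC/F/- → run E
t=8: L0/L1/L2 = EHBGDC/F/- → run E
t=9: L0/L1/L2 = EHBGDC/F/- → run E
t=10: L0/L1/L2 = EHBGDC/F/- → run E
t=11: L0/L1/L2 = HBGDC/FE/- → run H
t=12: L0/L1/L2 = HBGDC/FE/- → run H
t=13: L0/L1/L2 = HBGDC/FE/- → run H
t=14: L0/L1/L2 = BGDC/FE/- → run B
t=15: L0/L1/L2 = BGDC/FE/- → run B
t=16: L0/L1/L2 = GDC/FE/- → run G
t=17: L0/L1/L2 = GDC/FE/- → run G
t=18: L0/L1/L2 = GDC/FE/- → run G
t=19: L0/L1/L2 = DC/FE/- → run D
t=20: L0/L1/L2 = DC/FE/- → run D
t=21: L0/L1/L2 = DC/FE/- → run D
t=22: L0/L1/L2 = C/FE/- → run C
t=23: L0/L1/L2 = C/FE/- → run C
t=24: L0/L1/L2 = C/FE/- → run C
t=25: L0/L1/L2 = C/FE/- → run C
t=26: L0/L1/L2 = -/FE/- → run F
t=27: L0/L1/L2 = -/FE/- → run F
t=28: L0/L1/L2 = -/FE/- → run F
t=29: L0/L1/L2 = -/E/- → run E
t=30: L0/L1/L2 = -/E/- → run E
t=31: L0/L1/L2 = -/E/- → run E
t=32: (idle)
t=33: (idle)
t=34: (idle)
t=35: (idle)
t=36: (idle)
t=37: (idle)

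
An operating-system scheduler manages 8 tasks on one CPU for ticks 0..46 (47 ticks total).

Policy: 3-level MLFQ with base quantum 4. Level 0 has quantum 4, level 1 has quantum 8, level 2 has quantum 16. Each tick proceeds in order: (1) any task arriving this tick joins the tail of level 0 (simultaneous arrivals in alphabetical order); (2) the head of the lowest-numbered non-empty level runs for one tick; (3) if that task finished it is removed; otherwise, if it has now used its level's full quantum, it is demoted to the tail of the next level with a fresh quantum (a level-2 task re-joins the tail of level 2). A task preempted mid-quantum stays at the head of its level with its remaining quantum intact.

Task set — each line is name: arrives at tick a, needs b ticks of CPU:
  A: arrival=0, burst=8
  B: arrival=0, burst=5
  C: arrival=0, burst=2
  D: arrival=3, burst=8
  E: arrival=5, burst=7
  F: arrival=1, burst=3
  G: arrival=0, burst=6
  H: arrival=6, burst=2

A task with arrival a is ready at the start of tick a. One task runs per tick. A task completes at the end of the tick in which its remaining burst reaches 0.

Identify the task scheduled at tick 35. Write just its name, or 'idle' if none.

running at tick 35 = D

t=0: L0/L1/L2 = ABCG/-/- → run A
t=1: L0/L1/L2 = ABCGF/-/- → run A
t=2: L0/L1/L2 = ABCGF/-/- → run A
t=3: L0/L1/L2 = ABCGFD/-/- → run A
t=4: L0/L1/L2 = BCGFD/A/- → run B
t=5: L0/L1/L2 = BCGFDE/A/- → run B
t=6: L0/L1/L2 = BCGFDEH/A/- → run B
t=7: L0/L1/L2 = BCGFDEH/A/- → run B
t=8: L0/L1/L2 = CGFDEH/AB/- → run C
t=9: L0/L1/L2 = CGFDEH/AB/- → run C
t=10: L0/L1/L2 = GFDEH/AB/- → run G
t=11: L0/L1/L2 = GFDEH/AB/- → run G
t=12: L0/L1/L2 = GFDEH/AB/- → run G
t=13: L0/L1/L2 = GFDEH/AB/- → run G
t=14: L0/L1/L2 = FDEH/ABG/- → run F
t=15: L0/L1/L2 = FDEH/ABG/- → run F
t=16: L0/L1/L2 = FDEH/ABG/- → run F
t=17: L0/L1/L2 = DEH/ABG/- → run D
t=18: L0/L1/L2 = DEH/ABG/- → run D
t=19: L0/L1/L2 = DEH/ABG/- → run D
t=20: L0/L1/L2 = DEH/ABG/- → run D
t=21: L0/L1/L2 = EH/ABGD/- → run E
t=22: L0/L1/L2 = EH/ABGD/- → run E
t=23: L0/L1/L2 = EH/ABGD/- → run E
t=24: L0/L1/L2 = EH/ABGD/- → run E
t=25: L0/L1/L2 = H/ABGDE/- → run H
t=26: L0/L1/L2 = H/ABGDE/- → run H
t=27: L0/L1/L2 = -/ABGDE/- → run A
t=28: L0/L1/L2 = -/ABGDE/- → run A
t=29: L0/L1/L2 = -/ABGDE/- → run A
t=30: L0/L1/L2 = -/ABGDE/- → run A
t=31: L0/L1/L2 = -/BGDE/- → run B
t=32: L0/L1/L2 = -/GDE/- → run G
t=33: L0/L1/L2 = -/GDE/- → run G
t=34: L0/L1/L2 = -/DE/- → run D
t=35: L0/L1/L2 = -/DE/- → run D
t=36: L0/L1/L2 = -/DE/- → run D
t=37: L0/L1/L2 = -/DE/- → run D
t=38: L0/L1/L2 = -/E/- → run E
t=39: L0/L1/L2 = -/E/- → run E
t=40: L0/L1/L2 = -/E/- → run E
t=41: (idle)
t=42: (idle)
t=43: (idle)
t=44: (idle)
t=45: (idle)
t=46: (idle)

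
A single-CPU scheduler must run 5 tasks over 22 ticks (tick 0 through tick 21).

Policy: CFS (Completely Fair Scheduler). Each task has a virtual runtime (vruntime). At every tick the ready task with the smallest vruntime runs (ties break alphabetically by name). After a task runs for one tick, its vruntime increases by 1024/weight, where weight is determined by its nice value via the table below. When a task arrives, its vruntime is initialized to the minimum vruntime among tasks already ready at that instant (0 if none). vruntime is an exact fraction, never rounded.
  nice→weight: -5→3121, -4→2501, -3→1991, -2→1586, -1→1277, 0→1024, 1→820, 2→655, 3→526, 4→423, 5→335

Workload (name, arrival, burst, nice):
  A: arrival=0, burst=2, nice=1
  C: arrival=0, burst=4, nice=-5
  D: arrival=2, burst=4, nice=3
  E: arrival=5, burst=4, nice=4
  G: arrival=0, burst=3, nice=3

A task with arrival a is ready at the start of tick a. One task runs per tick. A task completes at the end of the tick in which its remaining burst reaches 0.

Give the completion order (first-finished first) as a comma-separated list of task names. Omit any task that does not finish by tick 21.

completion order = C, A, G, D, E

t=0: vr[A=0 C=0 G=0] → run A
t=1: vr[A=256/205 C=0 G=0] → run C
t=2: vr[A=256/205 C=1024/3121 D=0 G=0] → run D
t=3: vr[A=256/205 C=1024/3121 D=512/263 G=0] → run G
t=4: vr[A=256/205 C=1024/3121 D=512/263 G=512/263] → run C
t=5: vr[A=256/205 C=2048/3121 D=512/263 E=2048/3121 G=512/263] → run C
t=6: vr[A=256/205 C=3072/3121 D=512/263 E=2048/3121 G=512/263] → run E
t=7: vr[A=256/205 C=3072/3121 D=512/263 E=4062208/1320183 G=512/263] → run C
t=8: vr[A=256/205 D=512/263 E=4062208/1320183 G=512/263] → run A
t=9: vr[D=512/263 E=4062208/1320183 G=512/263] → run D
t=10: vr[D=1024/263 E=4062208/1320183 G=512/263] → run G
t=11: vr[D=1024/263 E=4062208/1320183 G=1024/263] → run E
t=12: vr[D=1024/263 E=7258112/1320183 G=1024/263] → run D
t=13: vr[D=1536/263 E=7258112/1320183 G=1024/263] → run G
t=14: vr[D=1536/263 E=7258112/1320183] → run E
t=15: vr[D=1536/263 E=3484672/440061] → run D
t=16: vr[E=3484672/440061] → run E
t=17: (idle)
t=18: (idle)
t=19: (idle)
t=20: (idle)
t=21: (idle)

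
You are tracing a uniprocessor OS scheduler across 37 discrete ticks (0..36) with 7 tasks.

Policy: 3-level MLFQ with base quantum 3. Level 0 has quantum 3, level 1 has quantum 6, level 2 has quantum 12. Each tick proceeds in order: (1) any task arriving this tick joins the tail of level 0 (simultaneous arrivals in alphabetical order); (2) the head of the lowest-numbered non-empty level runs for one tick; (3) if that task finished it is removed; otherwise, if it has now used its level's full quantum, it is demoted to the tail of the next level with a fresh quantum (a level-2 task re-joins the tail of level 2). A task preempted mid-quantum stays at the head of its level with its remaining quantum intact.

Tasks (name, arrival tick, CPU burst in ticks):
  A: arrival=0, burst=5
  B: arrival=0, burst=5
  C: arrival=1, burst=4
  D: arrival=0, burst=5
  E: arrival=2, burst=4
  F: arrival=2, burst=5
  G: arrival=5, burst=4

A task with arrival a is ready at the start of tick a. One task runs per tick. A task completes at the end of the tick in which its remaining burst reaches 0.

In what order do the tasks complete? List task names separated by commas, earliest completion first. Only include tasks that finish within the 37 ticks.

completion order = A, B, D, C, E, F, G

t=0: L0/L1/L2 = ABD/-/- → run A
t=1: L0/L1/L2 = ABDC/-/- → run A
t=2: L0/L1/L2 = ABDCEF/-/- → run A
t=3: L0/L1/L2 = BDCEF/A/- → run B
t=4: L0/L1/L2 = BDCEF/A/- → run B
t=5: L0/L1/L2 = BDCEFG/A/- → run B
t=6: L0/L1/L2 = DCEFG/AB/- → run D
t=7: L0/L1/L2 = DCEFG/AB/- → run D
t=8: L0/L1/L2 = DCEFG/AB/- → run D
t=9: L0/L1/L2 = CEFG/ABD/- → run C
t=10: L0/L1/L2 = CEFG/ABD/- → run C
t=11: L0/L1/L2 = CEFG/ABD/- → run C
t=12: L0/L1/L2 = EFG/ABDC/- → run E
t=13: L0/L1/L2 = EFG/ABDC/- → run E
t=14: L0/L1/L2 = EFG/ABDC/- → run E
t=15: L0/L1/L2 = FG/ABDCE/- → run F
t=16: L0/L1/L2 = FG/ABDCE/- → run F
t=17: L0/L1/L2 = FG/ABDCE/- → run F
t=18: L0/L1/L2 = G/ABDCEF/- → run G
t=19: L0/L1/L2 = G/ABDCEF/- → run G
t=20: L0/L1/L2 = G/ABDCEF/- → run G
t=21: L0/L1/L2 = -/ABDCEFG/- → run A
t=22: L0/L1/L2 = -/ABDCEFG/- → run A
t=23: L0/L1/L2 = -/BDCEFG/- → run B
t=24: L0/L1/L2 = -/BDCEFG/- → run B
t=25: L0/L1/L2 = -/DCEFG/- → run D
t=26: L0/L1/L2 = -/DCEFG/- → run D
t=27: L0/L1/L2 = -/CEFG/- → run C
t=28: L0/L1/L2 = -/EFG/- → run E
t=29: L0/L1/L2 = -/FG/- → run F
t=30: L0/L1/L2 = -/FG/- → run F
t=31: L0/L1/L2 = -/G/- → run G
t=32: (idle)
t=33: (idle)
t=34: (idle)
t=35: (idle)
t=36: (idle)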